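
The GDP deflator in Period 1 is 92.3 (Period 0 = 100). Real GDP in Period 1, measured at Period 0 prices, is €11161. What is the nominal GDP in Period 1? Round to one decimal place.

Nominal = Real × (Index/100) = 11161 × (92.3/100)
        = 11161 × 0.923 = 10301.6030

10301.6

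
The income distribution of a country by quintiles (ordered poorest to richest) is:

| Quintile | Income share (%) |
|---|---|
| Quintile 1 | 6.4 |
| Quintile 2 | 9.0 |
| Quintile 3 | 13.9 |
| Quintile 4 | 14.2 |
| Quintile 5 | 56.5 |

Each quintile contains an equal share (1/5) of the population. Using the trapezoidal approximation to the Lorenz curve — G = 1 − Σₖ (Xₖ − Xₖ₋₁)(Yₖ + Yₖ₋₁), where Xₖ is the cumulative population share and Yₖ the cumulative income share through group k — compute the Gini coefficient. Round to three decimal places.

Cumulative income shares Yₖ: 0.0640, 0.1540, 0.2930, 0.4350, 1.0000
Σ (Xₖ−Xₖ₋₁)(Yₖ+Yₖ₋₁) = (1/5)(0.0640+0.0000) + (1/5)(0.1540+0.0640) + (1/5)(0.2930+0.1540) + (1/5)(0.4350+0.2930) + (1/5)(1.0000+0.4350)
  = 0.0128 + 0.0436 + 0.0894 + 0.1456 + 0.2870 = 0.5784
G = 1 − 0.5784 = 0.4216

0.422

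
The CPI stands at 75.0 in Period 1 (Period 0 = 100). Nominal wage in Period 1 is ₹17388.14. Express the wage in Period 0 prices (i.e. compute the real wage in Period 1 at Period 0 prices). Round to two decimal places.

Real = Nominal ÷ (Index/100) = 17388.14 ÷ (75.0/100)
     = 17388.14 ÷ 0.750 = 23184.1867

23184.19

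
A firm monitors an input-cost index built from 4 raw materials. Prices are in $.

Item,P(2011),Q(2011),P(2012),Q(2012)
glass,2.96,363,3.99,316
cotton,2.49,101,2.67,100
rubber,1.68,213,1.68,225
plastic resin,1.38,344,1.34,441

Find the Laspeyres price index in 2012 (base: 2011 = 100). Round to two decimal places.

117.53

Laspeyres price index uses base-period quantities as weights.
ΣP(2012)·Q(2011) = 3.99×363 + 2.67×101 + 1.68×213 + 1.34×344 = 1448.37 + 269.67 + 357.84 + 460.96 = 2536.84
ΣP(2011)·Q(2011) = 2.96×363 + 2.49×101 + 1.68×213 + 1.38×344 = 1074.48 + 251.49 + 357.84 + 474.72 = 2158.53
Index = 2536.84 / 2158.53 × 100 = 117.5263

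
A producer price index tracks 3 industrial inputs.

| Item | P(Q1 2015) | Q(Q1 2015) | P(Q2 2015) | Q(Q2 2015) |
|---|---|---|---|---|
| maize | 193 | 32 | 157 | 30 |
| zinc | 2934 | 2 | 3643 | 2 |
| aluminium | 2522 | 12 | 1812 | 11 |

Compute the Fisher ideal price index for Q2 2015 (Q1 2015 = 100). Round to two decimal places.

Laspeyres component (base-period weights):
ΣP(Q2 2015)Q(Q1 2015) = 157×32 + 3643×2 + 1812×12 = 5024 + 7286 + 21744 = 34054
ΣP(Q1 2015)Q(Q1 2015) = 193×32 + 2934×2 + 2522×12 = 6176 + 5868 + 30264 = 42308
L = 34054 / 42308 × 100 = 80.4907
Paasche component (current-period weights):
ΣP(Q2 2015)Q(Q2 2015) = 157×30 + 3643×2 + 1812×11 = 4710 + 7286 + 19932 = 31928
ΣP(Q1 2015)Q(Q2 2015) = 193×30 + 2934×2 + 2522×11 = 5790 + 5868 + 27742 = 39400
P = 31928 / 39400 × 100 = 81.0355
Fisher = √(L × P) = √(80.4907 × 81.0355) = 80.7627

80.76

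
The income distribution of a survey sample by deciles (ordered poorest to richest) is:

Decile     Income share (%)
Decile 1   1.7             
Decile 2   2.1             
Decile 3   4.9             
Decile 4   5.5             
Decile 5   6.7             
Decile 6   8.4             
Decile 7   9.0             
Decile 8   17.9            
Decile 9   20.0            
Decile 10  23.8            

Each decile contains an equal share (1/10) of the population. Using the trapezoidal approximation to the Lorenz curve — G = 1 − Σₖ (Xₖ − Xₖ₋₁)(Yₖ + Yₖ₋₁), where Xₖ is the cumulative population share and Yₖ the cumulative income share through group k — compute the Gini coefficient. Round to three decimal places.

0.401

Cumulative income shares Yₖ: 0.0170, 0.0380, 0.0870, 0.1420, 0.2090, 0.2930, 0.3830, 0.5620, 0.7620, 1.0000
Σ (Xₖ−Xₖ₋₁)(Yₖ+Yₖ₋₁) = (1/10)(0.0170+0.0000) + (1/10)(0.0380+0.0170) + (1/10)(0.0870+0.0380) + (1/10)(0.1420+0.0870) + (1/10)(0.2090+0.1420) + (1/10)(0.2930+0.2090) + (1/10)(0.3830+0.2930) + (1/10)(0.5620+0.3830) + (1/10)(0.7620+0.5620) + (1/10)(1.0000+0.7620)
  = 0.0017 + 0.0055 + 0.0125 + 0.0229 + 0.0351 + 0.0502 + 0.0676 + 0.0945 + 0.1324 + 0.1762 = 0.5986
G = 1 − 0.5986 = 0.4014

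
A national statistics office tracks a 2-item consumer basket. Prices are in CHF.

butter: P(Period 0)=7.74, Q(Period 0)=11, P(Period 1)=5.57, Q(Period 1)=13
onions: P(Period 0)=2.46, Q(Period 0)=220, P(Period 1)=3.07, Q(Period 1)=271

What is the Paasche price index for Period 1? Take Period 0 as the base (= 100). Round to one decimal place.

Paasche price index uses current-period quantities as weights.
ΣP(Period 1)·Q(Period 1) = 5.57×13 + 3.07×271 = 72.41 + 831.97 = 904.38
ΣP(Period 0)·Q(Period 1) = 7.74×13 + 2.46×271 = 100.62 + 666.66 = 767.28
Index = 904.38 / 767.28 × 100 = 117.8683

117.9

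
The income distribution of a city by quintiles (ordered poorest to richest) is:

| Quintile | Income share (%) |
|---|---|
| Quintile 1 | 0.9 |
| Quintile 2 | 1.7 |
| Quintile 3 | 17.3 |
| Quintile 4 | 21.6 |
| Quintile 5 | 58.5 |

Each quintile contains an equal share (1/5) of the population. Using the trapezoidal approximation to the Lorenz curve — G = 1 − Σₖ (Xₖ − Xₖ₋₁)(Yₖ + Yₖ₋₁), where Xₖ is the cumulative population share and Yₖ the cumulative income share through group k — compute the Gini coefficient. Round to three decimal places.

0.540

Cumulative income shares Yₖ: 0.0090, 0.0260, 0.1990, 0.4150, 1.0000
Σ (Xₖ−Xₖ₋₁)(Yₖ+Yₖ₋₁) = (1/5)(0.0090+0.0000) + (1/5)(0.0260+0.0090) + (1/5)(0.1990+0.0260) + (1/5)(0.4150+0.1990) + (1/5)(1.0000+0.4150)
  = 0.0018 + 0.0070 + 0.0450 + 0.1228 + 0.2830 = 0.4596
G = 1 − 0.4596 = 0.5404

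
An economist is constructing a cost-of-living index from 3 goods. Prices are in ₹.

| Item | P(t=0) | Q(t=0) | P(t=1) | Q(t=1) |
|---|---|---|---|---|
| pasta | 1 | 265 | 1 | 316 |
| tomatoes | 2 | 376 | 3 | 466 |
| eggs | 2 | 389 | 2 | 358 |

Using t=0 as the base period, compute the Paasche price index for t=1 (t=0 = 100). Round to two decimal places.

123.73

Paasche price index uses current-period quantities as weights.
ΣP(t=1)·Q(t=1) = 1×316 + 3×466 + 2×358 = 316 + 1398 + 716 = 2430
ΣP(t=0)·Q(t=1) = 1×316 + 2×466 + 2×358 = 316 + 932 + 716 = 1964
Index = 2430 / 1964 × 100 = 123.7271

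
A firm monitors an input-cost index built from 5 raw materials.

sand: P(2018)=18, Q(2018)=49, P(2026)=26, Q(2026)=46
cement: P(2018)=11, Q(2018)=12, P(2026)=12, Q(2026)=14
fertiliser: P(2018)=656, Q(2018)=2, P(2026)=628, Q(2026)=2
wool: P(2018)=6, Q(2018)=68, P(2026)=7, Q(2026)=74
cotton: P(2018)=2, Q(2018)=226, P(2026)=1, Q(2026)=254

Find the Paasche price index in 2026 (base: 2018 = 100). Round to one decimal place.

104.5

Paasche price index uses current-period quantities as weights.
ΣP(2026)·Q(2026) = 26×46 + 12×14 + 628×2 + 7×74 + 1×254 = 1196 + 168 + 1256 + 518 + 254 = 3392
ΣP(2018)·Q(2026) = 18×46 + 11×14 + 656×2 + 6×74 + 2×254 = 828 + 154 + 1312 + 444 + 508 = 3246
Index = 3392 / 3246 × 100 = 104.4978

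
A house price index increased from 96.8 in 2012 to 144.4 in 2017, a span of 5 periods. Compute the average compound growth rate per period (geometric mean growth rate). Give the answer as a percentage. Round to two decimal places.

Growth factor = (144.4/96.8)^(1/5) = (1.491736)^(1/5) = 1.083274
Growth rate = 1.083274 − 1 = 0.083274 = 8.3274%

8.33%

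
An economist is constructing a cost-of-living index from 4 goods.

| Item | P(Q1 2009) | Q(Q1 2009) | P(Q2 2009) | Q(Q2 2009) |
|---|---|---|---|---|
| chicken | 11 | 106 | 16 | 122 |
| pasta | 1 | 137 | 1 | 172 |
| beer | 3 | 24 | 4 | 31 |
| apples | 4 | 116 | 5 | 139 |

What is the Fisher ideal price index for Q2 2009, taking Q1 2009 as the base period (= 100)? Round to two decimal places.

Laspeyres component (base-period weights):
ΣP(Q2 2009)Q(Q1 2009) = 16×106 + 1×137 + 4×24 + 5×116 = 1696 + 137 + 96 + 580 = 2509
ΣP(Q1 2009)Q(Q1 2009) = 11×106 + 1×137 + 3×24 + 4×116 = 1166 + 137 + 72 + 464 = 1839
L = 2509 / 1839 × 100 = 136.4328
Paasche component (current-period weights):
ΣP(Q2 2009)Q(Q2 2009) = 16×122 + 1×172 + 4×31 + 5×139 = 1952 + 172 + 124 + 695 = 2943
ΣP(Q1 2009)Q(Q2 2009) = 11×122 + 1×172 + 3×31 + 4×139 = 1342 + 172 + 93 + 556 = 2163
P = 2943 / 2163 × 100 = 136.0610
Fisher = √(L × P) = √(136.4328 × 136.0610) = 136.2468

136.25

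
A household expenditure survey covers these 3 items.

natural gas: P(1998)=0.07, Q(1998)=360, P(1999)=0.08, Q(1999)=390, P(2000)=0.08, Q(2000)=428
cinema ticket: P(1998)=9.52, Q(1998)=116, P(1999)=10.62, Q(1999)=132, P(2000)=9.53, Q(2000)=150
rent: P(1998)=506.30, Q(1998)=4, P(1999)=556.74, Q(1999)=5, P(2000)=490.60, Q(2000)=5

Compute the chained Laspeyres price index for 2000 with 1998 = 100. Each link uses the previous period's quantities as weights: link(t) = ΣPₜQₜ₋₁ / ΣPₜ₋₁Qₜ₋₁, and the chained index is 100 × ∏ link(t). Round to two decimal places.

98.11

Link 1998→1999:
ΣP(1999)Q(1998) = 0.08×360 + 10.62×116 + 556.74×4 = 28.8 + 1231.92 + 2226.96 = 3487.68
ΣP(1998)Q(1998) = 0.07×360 + 9.52×116 + 506.30×4 = 25.2 + 1104.32 + 2025.2 = 3154.72
link = 3487.68/3154.72 = 1.105543
Link 1999→2000:
ΣP(2000)Q(1999) = 0.08×390 + 9.53×132 + 490.60×5 = 31.2 + 1257.96 + 2453 = 3742.16
ΣP(1999)Q(1999) = 0.08×390 + 10.62×132 + 556.74×5 = 31.2 + 1401.84 + 2783.7 = 4216.74
link = 3742.16/4216.74 = 0.887453
Chained index = 100 × 1.105543 × 0.887453 = 98.1118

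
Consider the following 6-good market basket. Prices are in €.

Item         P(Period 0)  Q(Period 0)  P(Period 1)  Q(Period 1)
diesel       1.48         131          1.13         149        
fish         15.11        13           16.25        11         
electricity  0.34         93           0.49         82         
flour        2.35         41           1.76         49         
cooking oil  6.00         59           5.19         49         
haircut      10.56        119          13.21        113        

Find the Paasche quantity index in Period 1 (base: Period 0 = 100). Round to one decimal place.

Paasche quantity index uses current-period prices as weights.
ΣP(Period 1)·Q(Period 1) = 1.13×149 + 16.25×11 + 0.49×82 + 1.76×49 + 5.19×49 + 13.21×113 = 168.37 + 178.75 + 40.18 + 86.24 + 254.31 + 1492.73 = 2220.58
ΣP(Period 1)·Q(Period 0) = 1.13×131 + 16.25×13 + 0.49×93 + 1.76×41 + 5.19×59 + 13.21×119 = 148.03 + 211.25 + 45.57 + 72.16 + 306.21 + 1571.99 = 2355.21
Index = 2220.58 / 2355.21 × 100 = 94.2837

94.3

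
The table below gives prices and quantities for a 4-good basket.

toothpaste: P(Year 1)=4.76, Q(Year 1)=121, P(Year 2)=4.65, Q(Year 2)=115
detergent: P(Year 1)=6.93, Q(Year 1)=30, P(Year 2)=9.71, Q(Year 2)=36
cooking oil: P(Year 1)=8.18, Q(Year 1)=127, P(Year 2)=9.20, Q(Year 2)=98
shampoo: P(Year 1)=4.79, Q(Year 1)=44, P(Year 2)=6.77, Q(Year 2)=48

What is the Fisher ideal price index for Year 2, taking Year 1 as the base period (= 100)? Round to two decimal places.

Laspeyres component (base-period weights):
ΣP(Year 2)Q(Year 1) = 4.65×121 + 9.71×30 + 9.20×127 + 6.77×44 = 562.65 + 291.3 + 1168.4 + 297.88 = 2320.23
ΣP(Year 1)Q(Year 1) = 4.76×121 + 6.93×30 + 8.18×127 + 4.79×44 = 575.96 + 207.9 + 1038.86 + 210.76 = 2033.48
L = 2320.23 / 2033.48 × 100 = 114.1014
Paasche component (current-period weights):
ΣP(Year 2)Q(Year 2) = 4.65×115 + 9.71×36 + 9.20×98 + 6.77×48 = 534.75 + 349.56 + 901.6 + 324.96 = 2110.87
ΣP(Year 1)Q(Year 2) = 4.76×115 + 6.93×36 + 8.18×98 + 4.79×48 = 547.4 + 249.48 + 801.64 + 229.92 = 1828.44
P = 2110.87 / 1828.44 × 100 = 115.4465
Fisher = √(L × P) = √(114.1014 × 115.4465) = 114.7720

114.77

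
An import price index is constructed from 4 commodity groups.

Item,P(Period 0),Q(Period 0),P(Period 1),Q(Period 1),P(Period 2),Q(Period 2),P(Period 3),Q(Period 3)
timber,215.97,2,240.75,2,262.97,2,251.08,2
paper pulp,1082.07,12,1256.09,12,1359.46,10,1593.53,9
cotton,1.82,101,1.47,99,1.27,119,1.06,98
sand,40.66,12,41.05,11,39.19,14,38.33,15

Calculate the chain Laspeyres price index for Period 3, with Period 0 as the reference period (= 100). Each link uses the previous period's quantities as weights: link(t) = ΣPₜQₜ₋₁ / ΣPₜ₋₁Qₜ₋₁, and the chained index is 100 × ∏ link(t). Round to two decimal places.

142.86

Link Period 0→Period 1:
ΣP(Period 1)Q(Period 0) = 240.75×2 + 1256.09×12 + 1.47×101 + 41.05×12 = 481.5 + 15073.08 + 148.47 + 492.6 = 16195.65
ΣP(Period 0)Q(Period 0) = 215.97×2 + 1082.07×12 + 1.82×101 + 40.66×12 = 431.94 + 12984.84 + 183.82 + 487.92 = 14088.52
link = 16195.65/14088.52 = 1.149564
Link Period 1→Period 2:
ΣP(Period 2)Q(Period 1) = 262.97×2 + 1359.46×12 + 1.27×99 + 39.19×11 = 525.94 + 16313.52 + 125.73 + 431.09 = 17396.28
ΣP(Period 1)Q(Period 1) = 240.75×2 + 1256.09×12 + 1.47×99 + 41.05×11 = 481.5 + 15073.08 + 145.53 + 451.55 = 16151.66
link = 17396.28/16151.66 = 1.077058
Link Period 2→Period 3:
ΣP(Period 3)Q(Period 2) = 251.08×2 + 1593.53×10 + 1.06×119 + 38.33×14 = 502.16 + 15935.3 + 126.14 + 536.62 = 17100.22
ΣP(Period 2)Q(Period 2) = 262.97×2 + 1359.46×10 + 1.27×119 + 39.19×14 = 525.94 + 13594.6 + 151.13 + 548.66 = 14820.33
link = 17100.22/14820.33 = 1.153835
Chained index = 100 × 1.149564 × 1.077058 × 1.153835 = 142.8618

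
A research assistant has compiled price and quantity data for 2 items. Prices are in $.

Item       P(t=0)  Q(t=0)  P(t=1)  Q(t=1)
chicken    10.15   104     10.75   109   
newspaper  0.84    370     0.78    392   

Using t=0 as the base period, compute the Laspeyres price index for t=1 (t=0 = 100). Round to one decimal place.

102.9

Laspeyres price index uses base-period quantities as weights.
ΣP(t=1)·Q(t=0) = 10.75×104 + 0.78×370 = 1118 + 288.6 = 1406.6
ΣP(t=0)·Q(t=0) = 10.15×104 + 0.84×370 = 1055.6 + 310.8 = 1366.4
Index = 1406.6 / 1366.4 × 100 = 102.9420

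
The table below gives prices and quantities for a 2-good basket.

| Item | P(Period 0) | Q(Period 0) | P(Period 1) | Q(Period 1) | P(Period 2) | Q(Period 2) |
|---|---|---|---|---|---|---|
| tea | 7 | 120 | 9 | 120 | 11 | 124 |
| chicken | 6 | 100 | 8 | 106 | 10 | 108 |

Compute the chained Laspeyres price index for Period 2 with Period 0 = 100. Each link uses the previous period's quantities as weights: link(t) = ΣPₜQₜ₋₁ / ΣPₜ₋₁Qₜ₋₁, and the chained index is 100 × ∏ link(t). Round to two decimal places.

Link Period 0→Period 1:
ΣP(Period 1)Q(Period 0) = 9×120 + 8×100 = 1080 + 800 = 1880
ΣP(Period 0)Q(Period 0) = 7×120 + 6×100 = 840 + 600 = 1440
link = 1880/1440 = 1.305556
Link Period 1→Period 2:
ΣP(Period 2)Q(Period 1) = 11×120 + 10×106 = 1320 + 1060 = 2380
ΣP(Period 1)Q(Period 1) = 9×120 + 8×106 = 1080 + 848 = 1928
link = 2380/1928 = 1.234440
Chained index = 100 × 1.305556 × 1.234440 = 161.1630

161.16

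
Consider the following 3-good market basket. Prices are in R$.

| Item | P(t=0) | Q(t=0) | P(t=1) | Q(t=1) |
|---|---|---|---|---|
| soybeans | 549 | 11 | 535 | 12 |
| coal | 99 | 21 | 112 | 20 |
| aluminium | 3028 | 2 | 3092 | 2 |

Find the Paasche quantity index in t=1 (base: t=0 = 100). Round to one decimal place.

102.9

Paasche quantity index uses current-period prices as weights.
ΣP(t=1)·Q(t=1) = 535×12 + 112×20 + 3092×2 = 6420 + 2240 + 6184 = 14844
ΣP(t=1)·Q(t=0) = 535×11 + 112×21 + 3092×2 = 5885 + 2352 + 6184 = 14421
Index = 14844 / 14421 × 100 = 102.9332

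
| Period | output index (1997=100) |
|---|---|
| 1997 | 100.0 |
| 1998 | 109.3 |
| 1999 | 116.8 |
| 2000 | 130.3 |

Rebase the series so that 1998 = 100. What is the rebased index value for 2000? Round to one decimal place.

Rebased(2000) = 130.3 / 109.3 × 100 = 119.2132

119.2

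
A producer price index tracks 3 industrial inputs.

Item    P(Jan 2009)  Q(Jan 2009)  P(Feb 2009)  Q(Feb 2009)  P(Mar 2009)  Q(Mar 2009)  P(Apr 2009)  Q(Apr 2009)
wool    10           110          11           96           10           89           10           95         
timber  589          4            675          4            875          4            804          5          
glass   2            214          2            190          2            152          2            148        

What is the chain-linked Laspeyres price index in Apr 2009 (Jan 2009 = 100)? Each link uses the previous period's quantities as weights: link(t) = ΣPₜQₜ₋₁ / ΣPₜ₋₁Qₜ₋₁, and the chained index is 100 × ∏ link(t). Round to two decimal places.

122.79

Link Jan 2009→Feb 2009:
ΣP(Feb 2009)Q(Jan 2009) = 11×110 + 675×4 + 2×214 = 1210 + 2700 + 428 = 4338
ΣP(Jan 2009)Q(Jan 2009) = 10×110 + 589×4 + 2×214 = 1100 + 2356 + 428 = 3884
link = 4338/3884 = 1.116890
Link Feb 2009→Mar 2009:
ΣP(Mar 2009)Q(Feb 2009) = 10×96 + 875×4 + 2×190 = 960 + 3500 + 380 = 4840
ΣP(Feb 2009)Q(Feb 2009) = 11×96 + 675×4 + 2×190 = 1056 + 2700 + 380 = 4136
link = 4840/4136 = 1.170213
Link Mar 2009→Apr 2009:
ΣP(Apr 2009)Q(Mar 2009) = 10×89 + 804×4 + 2×152 = 890 + 3216 + 304 = 4410
ΣP(Mar 2009)Q(Mar 2009) = 10×89 + 875×4 + 2×152 = 890 + 3500 + 304 = 4694
link = 4410/4694 = 0.939497
Chained index = 100 × 1.116890 × 1.170213 × 0.939497 = 122.7922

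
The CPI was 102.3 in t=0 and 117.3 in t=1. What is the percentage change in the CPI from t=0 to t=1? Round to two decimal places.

Change = (117.3 − 102.3) / 102.3 × 100
       = 15.0 / 102.3 × 100 = 14.6628%

14.66%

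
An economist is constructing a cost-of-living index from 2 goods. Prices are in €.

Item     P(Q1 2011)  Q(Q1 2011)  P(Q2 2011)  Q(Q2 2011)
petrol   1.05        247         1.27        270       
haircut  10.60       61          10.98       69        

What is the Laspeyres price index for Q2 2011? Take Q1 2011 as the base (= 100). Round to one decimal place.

108.6

Laspeyres price index uses base-period quantities as weights.
ΣP(Q2 2011)·Q(Q1 2011) = 1.27×247 + 10.98×61 = 313.69 + 669.78 = 983.47
ΣP(Q1 2011)·Q(Q1 2011) = 1.05×247 + 10.60×61 = 259.35 + 646.6 = 905.95
Index = 983.47 / 905.95 × 100 = 108.5568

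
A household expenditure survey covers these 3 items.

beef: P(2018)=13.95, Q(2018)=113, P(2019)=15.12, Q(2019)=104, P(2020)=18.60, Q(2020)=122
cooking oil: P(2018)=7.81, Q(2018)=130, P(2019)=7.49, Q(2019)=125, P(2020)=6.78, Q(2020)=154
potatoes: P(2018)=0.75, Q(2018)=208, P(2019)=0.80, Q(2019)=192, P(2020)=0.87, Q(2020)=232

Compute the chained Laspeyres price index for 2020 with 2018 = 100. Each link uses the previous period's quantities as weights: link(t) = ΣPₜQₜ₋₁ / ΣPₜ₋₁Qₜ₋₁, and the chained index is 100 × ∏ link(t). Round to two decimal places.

Link 2018→2019:
ΣP(2019)Q(2018) = 15.12×113 + 7.49×130 + 0.80×208 = 1708.56 + 973.7 + 166.4 = 2848.66
ΣP(2018)Q(2018) = 13.95×113 + 7.81×130 + 0.75×208 = 1576.35 + 1015.3 + 156 = 2747.65
link = 2848.66/2747.65 = 1.036762
Link 2019→2020:
ΣP(2020)Q(2019) = 18.60×104 + 6.78×125 + 0.87×192 = 1934.4 + 847.5 + 167.04 = 2948.94
ΣP(2019)Q(2019) = 15.12×104 + 7.49×125 + 0.80×192 = 1572.48 + 936.25 + 153.6 = 2662.33
link = 2948.94/2662.33 = 1.107654
Chained index = 100 × 1.036762 × 1.107654 = 114.8374

114.84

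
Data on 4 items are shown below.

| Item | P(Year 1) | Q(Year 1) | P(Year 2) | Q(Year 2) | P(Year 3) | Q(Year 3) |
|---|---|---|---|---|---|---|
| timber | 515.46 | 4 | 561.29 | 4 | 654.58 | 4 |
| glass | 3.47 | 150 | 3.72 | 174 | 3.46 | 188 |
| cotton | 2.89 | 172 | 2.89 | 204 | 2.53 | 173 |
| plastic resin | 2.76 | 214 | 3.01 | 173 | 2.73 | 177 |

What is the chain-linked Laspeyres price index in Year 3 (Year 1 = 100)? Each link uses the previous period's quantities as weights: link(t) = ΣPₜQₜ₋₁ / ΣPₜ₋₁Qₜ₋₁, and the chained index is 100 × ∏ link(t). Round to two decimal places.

113.01

Link Year 1→Year 2:
ΣP(Year 2)Q(Year 1) = 561.29×4 + 3.72×150 + 2.89×172 + 3.01×214 = 2245.16 + 558 + 497.08 + 644.14 = 3944.38
ΣP(Year 1)Q(Year 1) = 515.46×4 + 3.47×150 + 2.89×172 + 2.76×214 = 2061.84 + 520.5 + 497.08 + 590.64 = 3670.06
link = 3944.38/3670.06 = 1.074745
Link Year 2→Year 3:
ΣP(Year 3)Q(Year 2) = 654.58×4 + 3.46×174 + 2.53×204 + 2.73×173 = 2618.32 + 602.04 + 516.12 + 472.29 = 4208.77
ΣP(Year 2)Q(Year 2) = 561.29×4 + 3.72×174 + 2.89×204 + 3.01×173 = 2245.16 + 647.28 + 589.56 + 520.73 = 4002.73
link = 4208.77/4002.73 = 1.051475
Chained index = 100 × 1.074745 × 1.051475 = 113.0068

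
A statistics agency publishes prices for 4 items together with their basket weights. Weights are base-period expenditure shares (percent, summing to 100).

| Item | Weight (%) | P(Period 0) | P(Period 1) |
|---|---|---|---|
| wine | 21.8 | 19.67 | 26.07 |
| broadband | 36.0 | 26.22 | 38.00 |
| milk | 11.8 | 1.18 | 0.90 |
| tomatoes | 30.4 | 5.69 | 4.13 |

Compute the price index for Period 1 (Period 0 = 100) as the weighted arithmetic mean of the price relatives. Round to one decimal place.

112.1

wine: 21.8 × (26.07/19.67) = 21.8 × 1.325369 = 28.8930
broadband: 36.0 × (38.00/26.22) = 36.0 × 1.449275 = 52.1739
milk: 11.8 × (0.90/1.18) = 11.8 × 0.762712 = 9.0000
tomatoes: 30.4 × (4.13/5.69) = 30.4 × 0.725835 = 22.0654
Index = Σ wᵢ·(p₁ᵢ/p₀ᵢ) = 28.8930 + 52.1739 + 9.0000 + 22.0654 = 112.1323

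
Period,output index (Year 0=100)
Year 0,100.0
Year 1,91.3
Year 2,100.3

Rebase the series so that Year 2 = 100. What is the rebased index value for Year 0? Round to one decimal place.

Rebased(Year 0) = 100.0 / 100.3 × 100 = 99.7009

99.7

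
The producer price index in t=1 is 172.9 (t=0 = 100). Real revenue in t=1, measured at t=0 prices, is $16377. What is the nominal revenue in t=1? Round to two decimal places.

Nominal = Real × (Index/100) = 16377 × (172.9/100)
        = 16377 × 1.729 = 28315.8330

28315.83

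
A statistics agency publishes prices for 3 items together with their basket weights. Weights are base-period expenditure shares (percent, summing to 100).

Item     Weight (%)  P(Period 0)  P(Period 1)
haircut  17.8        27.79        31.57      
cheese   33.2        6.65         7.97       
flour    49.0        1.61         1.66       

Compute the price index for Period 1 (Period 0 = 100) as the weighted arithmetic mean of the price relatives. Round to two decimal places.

110.53

haircut: 17.8 × (31.57/27.79) = 17.8 × 1.136020 = 20.2212
cheese: 33.2 × (7.97/6.65) = 33.2 × 1.198496 = 39.7901
flour: 49.0 × (1.66/1.61) = 49.0 × 1.031056 = 50.5217
Index = Σ wᵢ·(p₁ᵢ/p₀ᵢ) = 20.2212 + 39.7901 + 50.5217 = 110.5330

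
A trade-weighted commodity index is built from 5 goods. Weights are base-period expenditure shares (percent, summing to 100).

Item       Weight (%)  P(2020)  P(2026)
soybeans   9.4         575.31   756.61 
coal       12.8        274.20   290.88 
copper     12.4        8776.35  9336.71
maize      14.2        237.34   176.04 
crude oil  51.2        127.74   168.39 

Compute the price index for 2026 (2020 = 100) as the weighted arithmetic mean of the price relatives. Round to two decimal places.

117.16

soybeans: 9.4 × (756.61/575.31) = 9.4 × 1.315134 = 12.3623
coal: 12.8 × (290.88/274.20) = 12.8 × 1.060832 = 13.5786
copper: 12.4 × (9336.71/8776.35) = 12.4 × 1.063849 = 13.1917
maize: 14.2 × (176.04/237.34) = 14.2 × 0.741721 = 10.5324
crude oil: 51.2 × (168.39/127.74) = 51.2 × 1.318225 = 67.4931
Index = Σ wᵢ·(p₁ᵢ/p₀ᵢ) = 12.3623 + 13.5786 + 13.1917 + 10.5324 + 67.4931 = 117.1582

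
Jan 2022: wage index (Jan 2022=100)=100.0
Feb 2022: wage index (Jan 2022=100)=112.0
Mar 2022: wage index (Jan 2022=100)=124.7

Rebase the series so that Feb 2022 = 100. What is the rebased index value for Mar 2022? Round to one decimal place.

111.3

Rebased(Mar 2022) = 124.7 / 112.0 × 100 = 111.3393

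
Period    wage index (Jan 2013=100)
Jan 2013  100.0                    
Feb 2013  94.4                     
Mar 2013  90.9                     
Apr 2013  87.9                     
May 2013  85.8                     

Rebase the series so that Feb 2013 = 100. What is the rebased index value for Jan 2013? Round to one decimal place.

105.9

Rebased(Jan 2013) = 100.0 / 94.4 × 100 = 105.9322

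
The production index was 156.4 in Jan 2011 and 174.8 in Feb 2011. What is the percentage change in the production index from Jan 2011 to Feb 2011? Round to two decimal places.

11.76%

Change = (174.8 − 156.4) / 156.4 × 100
       = 18.4 / 156.4 × 100 = 11.7647%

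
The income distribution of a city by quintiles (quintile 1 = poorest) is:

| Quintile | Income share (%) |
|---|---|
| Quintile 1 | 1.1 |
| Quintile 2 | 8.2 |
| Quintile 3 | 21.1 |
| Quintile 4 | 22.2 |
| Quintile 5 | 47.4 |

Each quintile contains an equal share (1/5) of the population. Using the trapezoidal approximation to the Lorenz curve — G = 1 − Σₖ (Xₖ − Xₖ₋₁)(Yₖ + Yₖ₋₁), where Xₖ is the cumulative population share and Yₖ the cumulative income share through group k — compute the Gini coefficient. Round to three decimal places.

0.426

Cumulative income shares Yₖ: 0.0110, 0.0930, 0.3040, 0.5260, 1.0000
Σ (Xₖ−Xₖ₋₁)(Yₖ+Yₖ₋₁) = (1/5)(0.0110+0.0000) + (1/5)(0.0930+0.0110) + (1/5)(0.3040+0.0930) + (1/5)(0.5260+0.3040) + (1/5)(1.0000+0.5260)
  = 0.0022 + 0.0208 + 0.0794 + 0.1660 + 0.3052 = 0.5736
G = 1 − 0.5736 = 0.4264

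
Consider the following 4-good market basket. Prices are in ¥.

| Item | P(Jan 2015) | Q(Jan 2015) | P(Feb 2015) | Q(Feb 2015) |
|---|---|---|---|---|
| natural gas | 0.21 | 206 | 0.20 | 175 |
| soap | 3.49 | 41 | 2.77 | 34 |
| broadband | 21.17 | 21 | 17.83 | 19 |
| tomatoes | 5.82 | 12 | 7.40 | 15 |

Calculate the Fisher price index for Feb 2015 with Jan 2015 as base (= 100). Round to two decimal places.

88.98

Laspeyres component (base-period weights):
ΣP(Feb 2015)Q(Jan 2015) = 0.20×206 + 2.77×41 + 17.83×21 + 7.40×12 = 41.2 + 113.57 + 374.43 + 88.8 = 618
ΣP(Jan 2015)Q(Jan 2015) = 0.21×206 + 3.49×41 + 21.17×21 + 5.82×12 = 43.26 + 143.09 + 444.57 + 69.84 = 700.76
L = 618 / 700.76 × 100 = 88.1900
Paasche component (current-period weights):
ΣP(Feb 2015)Q(Feb 2015) = 0.20×175 + 2.77×34 + 17.83×19 + 7.40×15 = 35 + 94.18 + 338.77 + 111 = 578.95
ΣP(Jan 2015)Q(Feb 2015) = 0.21×175 + 3.49×34 + 21.17×19 + 5.82×15 = 36.75 + 118.66 + 402.23 + 87.3 = 644.94
P = 578.95 / 644.94 × 100 = 89.7680
Fisher = √(L × P) = √(88.1900 × 89.7680) = 88.9755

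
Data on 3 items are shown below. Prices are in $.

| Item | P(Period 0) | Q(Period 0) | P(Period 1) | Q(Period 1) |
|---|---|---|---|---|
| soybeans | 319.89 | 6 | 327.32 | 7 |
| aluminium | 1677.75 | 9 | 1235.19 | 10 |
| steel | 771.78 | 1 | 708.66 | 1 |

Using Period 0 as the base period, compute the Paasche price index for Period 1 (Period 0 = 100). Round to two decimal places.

Paasche price index uses current-period quantities as weights.
ΣP(Period 1)·Q(Period 1) = 327.32×7 + 1235.19×10 + 708.66×1 = 2291.24 + 12351.9 + 708.66 = 15351.8
ΣP(Period 0)·Q(Period 1) = 319.89×7 + 1677.75×10 + 771.78×1 = 2239.23 + 16777.5 + 771.78 = 19788.51
Index = 15351.8 / 19788.51 × 100 = 77.5794

77.58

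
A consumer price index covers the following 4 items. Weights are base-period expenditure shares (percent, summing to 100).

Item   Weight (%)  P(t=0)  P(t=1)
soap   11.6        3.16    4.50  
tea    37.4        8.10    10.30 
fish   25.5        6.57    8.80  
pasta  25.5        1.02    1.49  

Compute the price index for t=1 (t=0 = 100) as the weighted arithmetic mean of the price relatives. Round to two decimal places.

soap: 11.6 × (4.50/3.16) = 11.6 × 1.424051 = 16.5190
tea: 37.4 × (10.30/8.10) = 37.4 × 1.271605 = 47.5580
fish: 25.5 × (8.80/6.57) = 25.5 × 1.339422 = 34.1553
pasta: 25.5 × (1.49/1.02) = 25.5 × 1.460784 = 37.2500
Index = Σ wᵢ·(p₁ᵢ/p₀ᵢ) = 16.5190 + 47.5580 + 34.1553 + 37.2500 = 135.4823

135.48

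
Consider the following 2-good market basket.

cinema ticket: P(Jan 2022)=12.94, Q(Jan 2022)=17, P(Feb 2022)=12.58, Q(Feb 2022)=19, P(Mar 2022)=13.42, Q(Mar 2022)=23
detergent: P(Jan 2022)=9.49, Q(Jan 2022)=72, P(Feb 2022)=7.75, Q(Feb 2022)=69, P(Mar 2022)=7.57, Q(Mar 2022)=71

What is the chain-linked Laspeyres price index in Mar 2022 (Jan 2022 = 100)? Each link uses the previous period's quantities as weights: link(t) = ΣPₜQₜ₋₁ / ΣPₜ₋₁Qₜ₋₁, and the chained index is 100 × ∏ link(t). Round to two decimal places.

85.84

Link Jan 2022→Feb 2022:
ΣP(Feb 2022)Q(Jan 2022) = 12.58×17 + 7.75×72 = 213.86 + 558 = 771.86
ΣP(Jan 2022)Q(Jan 2022) = 12.94×17 + 9.49×72 = 219.98 + 683.28 = 903.26
link = 771.86/903.26 = 0.854527
Link Feb 2022→Mar 2022:
ΣP(Mar 2022)Q(Feb 2022) = 13.42×19 + 7.57×69 = 254.98 + 522.33 = 777.31
ΣP(Feb 2022)Q(Feb 2022) = 12.58×19 + 7.75×69 = 239.02 + 534.75 = 773.77
link = 777.31/773.77 = 1.004575
Chained index = 100 × 0.854527 × 1.004575 = 85.8436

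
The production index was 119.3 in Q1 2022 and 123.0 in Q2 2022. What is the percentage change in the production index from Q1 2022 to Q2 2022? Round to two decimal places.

Change = (123.0 − 119.3) / 119.3 × 100
       = 3.7 / 119.3 × 100 = 3.1014%

3.10%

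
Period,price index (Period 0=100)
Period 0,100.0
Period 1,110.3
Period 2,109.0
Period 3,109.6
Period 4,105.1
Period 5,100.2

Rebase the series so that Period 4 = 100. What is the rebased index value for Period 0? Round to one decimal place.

Rebased(Period 0) = 100.0 / 105.1 × 100 = 95.1475

95.1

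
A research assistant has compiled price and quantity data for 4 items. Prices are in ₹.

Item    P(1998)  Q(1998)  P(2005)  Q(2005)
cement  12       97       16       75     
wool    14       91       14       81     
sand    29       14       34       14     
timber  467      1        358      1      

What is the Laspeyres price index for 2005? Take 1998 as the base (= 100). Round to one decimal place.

110.5

Laspeyres price index uses base-period quantities as weights.
ΣP(2005)·Q(1998) = 16×97 + 14×91 + 34×14 + 358×1 = 1552 + 1274 + 476 + 358 = 3660
ΣP(1998)·Q(1998) = 12×97 + 14×91 + 29×14 + 467×1 = 1164 + 1274 + 406 + 467 = 3311
Index = 3660 / 3311 × 100 = 110.5406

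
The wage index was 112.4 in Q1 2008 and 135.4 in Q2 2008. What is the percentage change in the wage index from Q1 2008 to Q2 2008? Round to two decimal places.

20.46%

Change = (135.4 − 112.4) / 112.4 × 100
       = 23.0 / 112.4 × 100 = 20.4626%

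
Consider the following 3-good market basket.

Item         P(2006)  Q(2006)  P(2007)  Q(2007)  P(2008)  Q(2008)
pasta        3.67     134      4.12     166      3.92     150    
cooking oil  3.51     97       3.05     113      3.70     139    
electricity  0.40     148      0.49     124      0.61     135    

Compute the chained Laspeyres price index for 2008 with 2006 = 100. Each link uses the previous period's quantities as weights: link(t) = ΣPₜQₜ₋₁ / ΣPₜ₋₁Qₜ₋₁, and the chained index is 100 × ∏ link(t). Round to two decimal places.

108.48

Link 2006→2007:
ΣP(2007)Q(2006) = 4.12×134 + 3.05×97 + 0.49×148 = 552.08 + 295.85 + 72.52 = 920.45
ΣP(2006)Q(2006) = 3.67×134 + 3.51×97 + 0.40×148 = 491.78 + 340.47 + 59.2 = 891.45
link = 920.45/891.45 = 1.032531
Link 2007→2008:
ΣP(2008)Q(2007) = 3.92×166 + 3.70×113 + 0.61×124 = 650.72 + 418.1 + 75.64 = 1144.46
ΣP(2007)Q(2007) = 4.12×166 + 3.05×113 + 0.49×124 = 683.92 + 344.65 + 60.76 = 1089.33
link = 1144.46/1089.33 = 1.050609
Chained index = 100 × 1.032531 × 1.050609 = 108.4787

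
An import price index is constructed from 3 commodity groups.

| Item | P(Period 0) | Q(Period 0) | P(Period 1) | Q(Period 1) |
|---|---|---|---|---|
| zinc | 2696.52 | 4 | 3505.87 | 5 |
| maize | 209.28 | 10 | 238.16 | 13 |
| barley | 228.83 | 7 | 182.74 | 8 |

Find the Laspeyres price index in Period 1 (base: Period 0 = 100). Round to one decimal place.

122.1

Laspeyres price index uses base-period quantities as weights.
ΣP(Period 1)·Q(Period 0) = 3505.87×4 + 238.16×10 + 182.74×7 = 14023.48 + 2381.6 + 1279.18 = 17684.26
ΣP(Period 0)·Q(Period 0) = 2696.52×4 + 209.28×10 + 228.83×7 = 10786.08 + 2092.8 + 1601.81 = 14480.69
Index = 17684.26 / 14480.69 × 100 = 122.1230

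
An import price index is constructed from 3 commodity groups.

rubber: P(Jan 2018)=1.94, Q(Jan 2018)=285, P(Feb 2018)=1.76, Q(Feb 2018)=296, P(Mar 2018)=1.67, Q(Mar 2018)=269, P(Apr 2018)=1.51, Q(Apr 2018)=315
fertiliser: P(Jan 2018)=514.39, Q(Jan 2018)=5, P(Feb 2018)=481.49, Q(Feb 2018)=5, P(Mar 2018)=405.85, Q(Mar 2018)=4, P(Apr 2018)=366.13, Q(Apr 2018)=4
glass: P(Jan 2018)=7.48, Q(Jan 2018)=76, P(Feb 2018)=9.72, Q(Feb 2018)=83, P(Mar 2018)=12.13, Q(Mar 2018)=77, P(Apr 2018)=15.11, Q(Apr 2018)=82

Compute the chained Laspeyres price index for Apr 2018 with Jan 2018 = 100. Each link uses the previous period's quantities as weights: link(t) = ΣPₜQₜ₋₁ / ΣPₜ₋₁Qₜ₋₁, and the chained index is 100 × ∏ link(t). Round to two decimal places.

94.21

Link Jan 2018→Feb 2018:
ΣP(Feb 2018)Q(Jan 2018) = 1.76×285 + 481.49×5 + 9.72×76 = 501.6 + 2407.45 + 738.72 = 3647.77
ΣP(Jan 2018)Q(Jan 2018) = 1.94×285 + 514.39×5 + 7.48×76 = 552.9 + 2571.95 + 568.48 = 3693.33
link = 3647.77/3693.33 = 0.987664
Link Feb 2018→Mar 2018:
ΣP(Mar 2018)Q(Feb 2018) = 1.67×296 + 405.85×5 + 12.13×83 = 494.32 + 2029.25 + 1006.79 = 3530.36
ΣP(Feb 2018)Q(Feb 2018) = 1.76×296 + 481.49×5 + 9.72×83 = 520.96 + 2407.45 + 806.76 = 3735.17
link = 3530.36/3735.17 = 0.945167
Link Mar 2018→Apr 2018:
ΣP(Apr 2018)Q(Mar 2018) = 1.51×269 + 366.13×4 + 15.11×77 = 406.19 + 1464.52 + 1163.47 = 3034.18
ΣP(Mar 2018)Q(Mar 2018) = 1.67×269 + 405.85×4 + 12.13×77 = 449.23 + 1623.4 + 934.01 = 3006.64
link = 3034.18/3006.64 = 1.009160
Chained index = 100 × 0.987664 × 0.945167 × 1.009160 = 94.2058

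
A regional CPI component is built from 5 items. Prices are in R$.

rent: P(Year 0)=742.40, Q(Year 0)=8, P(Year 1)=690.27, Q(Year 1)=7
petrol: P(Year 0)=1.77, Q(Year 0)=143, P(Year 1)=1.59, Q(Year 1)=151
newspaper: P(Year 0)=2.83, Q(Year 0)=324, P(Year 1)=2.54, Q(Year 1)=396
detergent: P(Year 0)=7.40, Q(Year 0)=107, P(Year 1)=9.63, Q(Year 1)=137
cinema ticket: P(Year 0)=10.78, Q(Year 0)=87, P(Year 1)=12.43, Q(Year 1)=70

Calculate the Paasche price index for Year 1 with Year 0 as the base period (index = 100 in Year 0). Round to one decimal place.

99.0

Paasche price index uses current-period quantities as weights.
ΣP(Year 1)·Q(Year 1) = 690.27×7 + 1.59×151 + 2.54×396 + 9.63×137 + 12.43×70 = 4831.89 + 240.09 + 1005.84 + 1319.31 + 870.1 = 8267.23
ΣP(Year 0)·Q(Year 1) = 742.40×7 + 1.77×151 + 2.83×396 + 7.40×137 + 10.78×70 = 5196.8 + 267.27 + 1120.68 + 1013.8 + 754.6 = 8353.15
Index = 8267.23 / 8353.15 × 100 = 98.9714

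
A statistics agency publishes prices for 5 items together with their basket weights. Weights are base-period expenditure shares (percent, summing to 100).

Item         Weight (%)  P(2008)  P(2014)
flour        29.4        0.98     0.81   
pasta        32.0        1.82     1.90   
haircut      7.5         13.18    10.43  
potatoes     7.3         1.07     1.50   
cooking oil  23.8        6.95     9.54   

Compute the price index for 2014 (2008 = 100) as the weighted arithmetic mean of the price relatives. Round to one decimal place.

106.5

flour: 29.4 × (0.81/0.98) = 29.4 × 0.826531 = 24.3000
pasta: 32.0 × (1.90/1.82) = 32.0 × 1.043956 = 33.4066
haircut: 7.5 × (10.43/13.18) = 7.5 × 0.791351 = 5.9351
potatoes: 7.3 × (1.50/1.07) = 7.3 × 1.401869 = 10.2336
cooking oil: 23.8 × (9.54/6.95) = 23.8 × 1.372662 = 32.6694
Index = Σ wᵢ·(p₁ᵢ/p₀ᵢ) = 24.3000 + 33.4066 + 5.9351 + 10.2336 + 32.6694 = 106.5447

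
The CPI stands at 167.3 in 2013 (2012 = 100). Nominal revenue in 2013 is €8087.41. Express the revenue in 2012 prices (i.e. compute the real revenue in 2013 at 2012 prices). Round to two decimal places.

4834.08

Real = Nominal ÷ (Index/100) = 8087.41 ÷ (167.3/100)
     = 8087.41 ÷ 1.673 = 4834.0765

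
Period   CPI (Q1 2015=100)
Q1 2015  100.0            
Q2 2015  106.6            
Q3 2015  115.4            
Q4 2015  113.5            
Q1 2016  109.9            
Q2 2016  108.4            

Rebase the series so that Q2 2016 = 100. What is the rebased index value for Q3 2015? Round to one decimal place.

Rebased(Q3 2015) = 115.4 / 108.4 × 100 = 106.4576

106.5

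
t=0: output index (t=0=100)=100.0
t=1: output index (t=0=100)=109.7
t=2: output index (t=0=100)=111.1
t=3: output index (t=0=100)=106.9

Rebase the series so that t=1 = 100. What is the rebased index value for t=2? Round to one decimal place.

101.3

Rebased(t=2) = 111.1 / 109.7 × 100 = 101.2762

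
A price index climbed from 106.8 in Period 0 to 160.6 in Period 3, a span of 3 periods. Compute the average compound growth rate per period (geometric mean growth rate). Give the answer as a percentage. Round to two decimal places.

Growth factor = (160.6/106.8)^(1/3) = (1.503745)^(1/3) = 1.145666
Growth rate = 1.145666 − 1 = 0.145666 = 14.5666%

14.57%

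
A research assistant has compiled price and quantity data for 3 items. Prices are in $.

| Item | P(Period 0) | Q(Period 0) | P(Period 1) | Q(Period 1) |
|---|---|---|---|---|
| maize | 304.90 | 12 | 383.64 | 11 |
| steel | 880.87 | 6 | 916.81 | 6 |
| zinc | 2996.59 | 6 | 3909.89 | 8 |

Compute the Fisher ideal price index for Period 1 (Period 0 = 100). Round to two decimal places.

125.19

Laspeyres component (base-period weights):
ΣP(Period 1)Q(Period 0) = 383.64×12 + 916.81×6 + 3909.89×6 = 4603.68 + 5500.86 + 23459.34 = 33563.88
ΣP(Period 0)Q(Period 0) = 304.90×12 + 880.87×6 + 2996.59×6 = 3658.8 + 5285.22 + 17979.54 = 26923.56
L = 33563.88 / 26923.56 × 100 = 124.6636
Paasche component (current-period weights):
ΣP(Period 1)Q(Period 1) = 383.64×11 + 916.81×6 + 3909.89×8 = 4220.04 + 5500.86 + 31279.12 = 41000.02
ΣP(Period 0)Q(Period 1) = 304.90×11 + 880.87×6 + 2996.59×8 = 3353.9 + 5285.22 + 23972.72 = 32611.84
P = 41000.02 / 32611.84 × 100 = 125.7213
Fisher = √(L × P) = √(124.6636 × 125.7213) = 125.1913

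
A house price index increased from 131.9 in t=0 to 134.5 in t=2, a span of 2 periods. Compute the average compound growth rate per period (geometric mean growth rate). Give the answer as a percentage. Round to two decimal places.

0.98%

Growth factor = (134.5/131.9)^(1/2) = (1.019712)^(1/2) = 1.009808
Growth rate = 1.009808 − 1 = 0.009808 = 0.9808%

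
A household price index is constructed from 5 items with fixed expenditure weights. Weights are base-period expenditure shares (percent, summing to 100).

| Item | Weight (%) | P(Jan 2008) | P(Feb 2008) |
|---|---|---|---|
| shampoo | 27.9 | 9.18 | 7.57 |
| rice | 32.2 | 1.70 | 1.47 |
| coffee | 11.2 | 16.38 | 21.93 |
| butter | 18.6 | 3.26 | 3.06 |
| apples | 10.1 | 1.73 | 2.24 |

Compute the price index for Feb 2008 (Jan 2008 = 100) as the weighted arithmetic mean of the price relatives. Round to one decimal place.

shampoo: 27.9 × (7.57/9.18) = 27.9 × 0.824619 = 23.0069
rice: 32.2 × (1.47/1.70) = 32.2 × 0.864706 = 27.8435
coffee: 11.2 × (21.93/16.38) = 11.2 × 1.338828 = 14.9949
butter: 18.6 × (3.06/3.26) = 18.6 × 0.938650 = 17.4589
apples: 10.1 × (2.24/1.73) = 10.1 × 1.294798 = 13.0775
Index = Σ wᵢ·(p₁ᵢ/p₀ᵢ) = 23.0069 + 27.8435 + 14.9949 + 17.4589 + 13.0775 = 96.3816

96.4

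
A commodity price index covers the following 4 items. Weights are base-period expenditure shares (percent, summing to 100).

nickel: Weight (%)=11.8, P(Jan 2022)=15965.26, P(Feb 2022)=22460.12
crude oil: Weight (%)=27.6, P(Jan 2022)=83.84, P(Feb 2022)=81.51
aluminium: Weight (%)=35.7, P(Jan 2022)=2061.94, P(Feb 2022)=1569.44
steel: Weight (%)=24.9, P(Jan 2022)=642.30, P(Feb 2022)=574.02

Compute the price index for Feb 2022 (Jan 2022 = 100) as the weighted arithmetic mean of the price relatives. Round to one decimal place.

nickel: 11.8 × (22460.12/15965.26) = 11.8 × 1.406812 = 16.6004
crude oil: 27.6 × (81.51/83.84) = 27.6 × 0.972209 = 26.8330
aluminium: 35.7 × (1569.44/2061.94) = 35.7 × 0.761147 = 27.1730
steel: 24.9 × (574.02/642.30) = 24.9 × 0.893695 = 22.2530
Index = Σ wᵢ·(p₁ᵢ/p₀ᵢ) = 16.6004 + 26.8330 + 27.1730 + 22.2530 = 92.8593

92.9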